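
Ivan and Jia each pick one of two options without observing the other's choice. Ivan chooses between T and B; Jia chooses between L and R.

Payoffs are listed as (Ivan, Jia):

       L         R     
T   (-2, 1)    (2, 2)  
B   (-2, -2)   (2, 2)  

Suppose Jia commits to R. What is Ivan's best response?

Against R, Ivan earns 2 from T and 2 from B.
So either strategy is a best response.

either — both T and B are best responses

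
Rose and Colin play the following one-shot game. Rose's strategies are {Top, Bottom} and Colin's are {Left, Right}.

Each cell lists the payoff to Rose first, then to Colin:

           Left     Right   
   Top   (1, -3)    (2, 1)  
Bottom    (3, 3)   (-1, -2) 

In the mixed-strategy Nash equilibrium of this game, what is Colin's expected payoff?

First find x, the probability Rose plays Top, from Colin's indifference between Left and Right: −3x + 3(1−x) = x − 2(1−x), giving x = 5/9.
Since Colin is indifferent in equilibrium, Colin's expected payoff equals the payoff from either column against (5/9, 4/9). Using Left: −3(5/9) + 3(4/9) = -1/3.

-1/3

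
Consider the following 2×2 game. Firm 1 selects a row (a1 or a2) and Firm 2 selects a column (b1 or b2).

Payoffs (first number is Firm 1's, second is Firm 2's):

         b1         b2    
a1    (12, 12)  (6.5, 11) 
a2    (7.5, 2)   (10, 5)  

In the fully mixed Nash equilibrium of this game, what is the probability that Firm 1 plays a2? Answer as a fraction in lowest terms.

Let x be the probability that Firm 1 plays a1. In a completely mixed equilibrium, Firm 2 must be indifferent between b1 and b2.
Firm 2's expected payoff from b1 is 12x + 2(1−x); from b2 it is 11x + 5(1−x).
Setting these equal: 10x + 2 = 6x + 5, so x = 3/4.
Therefore Firm 1 plays a2 with probability 1 − 3/4 = 1/4.

1/4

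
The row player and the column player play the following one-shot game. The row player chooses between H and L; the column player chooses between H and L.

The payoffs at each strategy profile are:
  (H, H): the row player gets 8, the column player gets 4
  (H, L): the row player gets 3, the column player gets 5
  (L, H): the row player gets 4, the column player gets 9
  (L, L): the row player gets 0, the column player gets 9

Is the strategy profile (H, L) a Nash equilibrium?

Yes

At (H, L), the row player earns 3; switching to L would give 0, so the row player has no profitable deviation.
The column player earns 5; switching to H would give 4, so the column player has no profitable deviation.
Neither player can gain by a unilateral deviation, so this profile is a Nash equilibrium.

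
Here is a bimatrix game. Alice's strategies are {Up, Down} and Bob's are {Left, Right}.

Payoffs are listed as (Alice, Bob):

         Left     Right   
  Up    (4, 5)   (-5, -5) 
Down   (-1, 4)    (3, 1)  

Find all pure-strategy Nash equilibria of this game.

(Up, Left)

(Up, Left): Alice gets 4 ≥ -1 from Down, and Bob gets 5 ≥ -5 from Right — Nash equilibrium.
(Up, Right): Alice prefers Down (3 > -5); Bob prefers Left (5 > -5) — not an equilibrium.
(Down, Left): Alice prefers Up (4 > -1) — not an equilibrium.
(Down, Right): Bob prefers Left (4 > 1) — not an equilibrium.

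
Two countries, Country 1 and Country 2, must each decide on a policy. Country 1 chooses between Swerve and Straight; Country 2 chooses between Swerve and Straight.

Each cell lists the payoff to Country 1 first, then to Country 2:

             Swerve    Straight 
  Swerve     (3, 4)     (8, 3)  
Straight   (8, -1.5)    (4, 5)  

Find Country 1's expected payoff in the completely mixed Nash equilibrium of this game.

52/9

First find q, the probability Country 2 plays Swerve, from Country 1's indifference between Swerve and Straight: 3q + 8(1−q) = 8q + 4(1−q), giving q = 4/9.
Since Country 1 is indifferent in equilibrium, Country 1's expected payoff equals the payoff from either row against (4/9, 5/9). Using Swerve: 3(4/9) + 8(5/9) = 52/9.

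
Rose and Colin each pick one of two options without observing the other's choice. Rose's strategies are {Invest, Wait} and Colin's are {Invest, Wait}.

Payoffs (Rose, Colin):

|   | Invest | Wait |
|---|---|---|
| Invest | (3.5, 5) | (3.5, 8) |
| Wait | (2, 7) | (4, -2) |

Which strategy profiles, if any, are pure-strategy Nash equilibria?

(Invest, Invest): Colin prefers Wait (8 > 5) — not an equilibrium.
(Invest, Wait): Rose prefers Wait (4 > 3.5) — not an equilibrium.
(Wait, Invest): Rose prefers Invest (3.5 > 2) — not an equilibrium.
(Wait, Wait): Colin prefers Invest (7 > -2) — not an equilibrium.

none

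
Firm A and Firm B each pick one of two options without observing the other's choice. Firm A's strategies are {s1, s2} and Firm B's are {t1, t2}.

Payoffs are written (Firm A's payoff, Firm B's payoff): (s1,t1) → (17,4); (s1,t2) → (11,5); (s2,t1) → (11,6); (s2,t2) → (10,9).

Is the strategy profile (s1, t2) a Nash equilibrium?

Yes

At (s1, t2), Firm A earns 11; switching to s2 would give 10, so Firm A has no profitable deviation.
Firm B earns 5; switching to t1 would give 4, so Firm B has no profitable deviation.
Neither player can gain by a unilateral deviation, so this profile is a Nash equilibrium.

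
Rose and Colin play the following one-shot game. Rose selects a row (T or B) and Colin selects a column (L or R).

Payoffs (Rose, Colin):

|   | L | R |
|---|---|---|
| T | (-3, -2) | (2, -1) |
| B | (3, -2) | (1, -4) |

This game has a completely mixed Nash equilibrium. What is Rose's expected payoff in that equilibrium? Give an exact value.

9/7

First find q, the probability Colin plays L, from Rose's indifference between T and B: −3q + 2(1−q) = 3q + (1−q), giving q = 1/7.
Since Rose is indifferent in equilibrium, Rose's expected payoff equals the payoff from either row against (1/7, 6/7). Using T: −3(1/7) + 2(6/7) = 9/7.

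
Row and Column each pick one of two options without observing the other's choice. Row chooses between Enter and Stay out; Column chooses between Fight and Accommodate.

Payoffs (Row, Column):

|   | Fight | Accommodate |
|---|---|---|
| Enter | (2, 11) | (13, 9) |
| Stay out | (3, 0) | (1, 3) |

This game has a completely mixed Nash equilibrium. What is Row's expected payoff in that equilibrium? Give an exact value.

First find y, the probability Column plays Fight, from Row's indifference between Enter and Stay out: 2y + 13(1−y) = 3y + (1−y), giving y = 12/13.
Since Row is indifferent in equilibrium, Row's expected payoff equals the payoff from either row against (12/13, 1/13). Using Enter: 2(12/13) + 13(1/13) = 37/13.

37/13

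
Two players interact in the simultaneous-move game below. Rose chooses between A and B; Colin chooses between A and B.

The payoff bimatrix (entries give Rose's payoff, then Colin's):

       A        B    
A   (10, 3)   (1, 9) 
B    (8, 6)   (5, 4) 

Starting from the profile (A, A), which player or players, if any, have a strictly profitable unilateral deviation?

Colin

Rose at (A, A) earns 10; deviating to B yields 8 — not better.
Colin earns 3; deviating to B yields 9 — a strict improvement.
Only Colin has a strictly profitable deviation.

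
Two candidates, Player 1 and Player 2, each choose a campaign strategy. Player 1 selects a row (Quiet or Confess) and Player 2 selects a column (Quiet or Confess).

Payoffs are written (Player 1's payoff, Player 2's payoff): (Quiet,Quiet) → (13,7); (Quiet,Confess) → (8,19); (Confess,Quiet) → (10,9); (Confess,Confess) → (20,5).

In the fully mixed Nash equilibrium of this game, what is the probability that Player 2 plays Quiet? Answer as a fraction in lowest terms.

Let c be the probability that Player 2 plays Quiet. In a completely mixed equilibrium, Player 1 must be indifferent between Quiet and Confess.
Player 1's expected payoff from Quiet is 13c + 8(1−c); from Confess it is 10c + 20(1−c).
Setting these equal: 5c + 8 = −10c + 20, so c = 4/5.

4/5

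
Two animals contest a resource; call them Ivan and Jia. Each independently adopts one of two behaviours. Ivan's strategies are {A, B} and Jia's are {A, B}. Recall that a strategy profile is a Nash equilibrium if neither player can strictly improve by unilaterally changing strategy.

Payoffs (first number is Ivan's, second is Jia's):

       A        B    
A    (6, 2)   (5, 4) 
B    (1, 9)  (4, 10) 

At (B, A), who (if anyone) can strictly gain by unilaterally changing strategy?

Both

Ivan at (B, A) earns 1; deviating to A yields 6 — a strict improvement.
Jia earns 9; deviating to B yields 10 — a strict improvement.
Both Ivan and Jia have strictly profitable deviations.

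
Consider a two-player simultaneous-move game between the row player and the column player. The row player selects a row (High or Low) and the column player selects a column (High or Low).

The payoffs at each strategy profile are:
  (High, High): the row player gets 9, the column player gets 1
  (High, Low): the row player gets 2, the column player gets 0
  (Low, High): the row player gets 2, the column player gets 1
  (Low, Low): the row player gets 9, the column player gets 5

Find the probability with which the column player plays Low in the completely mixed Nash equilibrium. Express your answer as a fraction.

Let c be the probability that the column player plays High. In a completely mixed equilibrium, the row player must be indifferent between High and Low.
The row player's expected payoff from High is 9c + 2(1−c); from Low it is 2c + 9(1−c).
Setting these equal: 7c + 2 = −7c + 9, so c = 1/2.
Therefore the column player plays Low with probability 1 − 1/2 = 1/2.

1/2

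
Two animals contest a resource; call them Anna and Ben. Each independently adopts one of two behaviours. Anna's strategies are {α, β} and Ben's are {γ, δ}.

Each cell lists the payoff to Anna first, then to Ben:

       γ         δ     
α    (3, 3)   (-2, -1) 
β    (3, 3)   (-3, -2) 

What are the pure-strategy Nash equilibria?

(α, γ) and (β, γ)

(α, γ): Anna gets 3 ≥ 3 from β, and Ben gets 3 ≥ -1 from δ — Nash equilibrium.
(α, δ): Ben prefers γ (3 > -1) — not an equilibrium.
(β, γ): Anna gets 3 ≥ 3 from α, and Ben gets 3 ≥ -2 from δ — Nash equilibrium.
(β, δ): Anna prefers α (-2 > -3); Ben prefers γ (3 > -2) — not an equilibrium.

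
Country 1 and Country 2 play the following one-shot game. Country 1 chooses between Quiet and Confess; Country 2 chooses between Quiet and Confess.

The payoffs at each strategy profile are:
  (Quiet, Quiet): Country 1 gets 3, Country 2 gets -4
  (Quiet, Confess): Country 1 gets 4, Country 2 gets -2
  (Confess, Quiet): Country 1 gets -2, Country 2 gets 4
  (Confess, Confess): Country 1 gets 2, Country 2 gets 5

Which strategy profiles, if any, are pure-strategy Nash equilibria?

(Quiet, Quiet): Country 2 prefers Confess (-2 > -4) — not an equilibrium.
(Quiet, Confess): Country 1 gets 4 ≥ 2 from Confess, and Country 2 gets -2 ≥ -4 from Quiet — Nash equilibrium.
(Confess, Quiet): Country 1 prefers Quiet (3 > -2); Country 2 prefers Confess (5 > 4) — not an equilibrium.
(Confess, Confess): Country 1 prefers Quiet (4 > 2) — not an equilibrium.

(Quiet, Confess)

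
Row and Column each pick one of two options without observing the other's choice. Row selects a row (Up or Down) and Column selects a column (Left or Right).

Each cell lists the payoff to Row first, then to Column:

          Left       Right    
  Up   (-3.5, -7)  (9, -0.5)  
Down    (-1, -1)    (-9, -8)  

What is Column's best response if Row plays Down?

Left

Against Down, Column earns -1 from Left and -8 from Right.
So Left is the best response.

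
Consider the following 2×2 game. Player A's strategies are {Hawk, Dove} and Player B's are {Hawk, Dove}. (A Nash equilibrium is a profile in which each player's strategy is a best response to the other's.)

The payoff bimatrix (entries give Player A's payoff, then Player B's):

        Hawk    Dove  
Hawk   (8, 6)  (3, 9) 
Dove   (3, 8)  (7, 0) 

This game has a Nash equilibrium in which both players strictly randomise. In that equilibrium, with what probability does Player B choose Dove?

5/9

Let q be the probability that Player B plays Hawk. In a completely mixed equilibrium, Player A must be indifferent between Hawk and Dove.
Player A's expected payoff from Hawk is 8q + 3(1−q); from Dove it is 3q + 7(1−q).
Setting these equal: 5q + 3 = −4q + 7, so q = 4/9.
Therefore Player B plays Dove with probability 1 − 4/9 = 5/9.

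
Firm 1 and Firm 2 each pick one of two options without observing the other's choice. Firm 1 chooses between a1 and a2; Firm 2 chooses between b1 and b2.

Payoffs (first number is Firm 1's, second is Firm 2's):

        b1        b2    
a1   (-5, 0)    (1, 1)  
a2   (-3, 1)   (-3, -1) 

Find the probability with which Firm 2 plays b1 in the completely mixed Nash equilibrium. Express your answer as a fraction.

Let y be the probability that Firm 2 plays b1. In a completely mixed equilibrium, Firm 1 must be indifferent between a1 and a2.
Firm 1's expected payoff from a1 is −5y + (1−y); from a2 it is −3y − 3(1−y).
Setting these equal: −6y + 1 = -3, so y = 2/3.

2/3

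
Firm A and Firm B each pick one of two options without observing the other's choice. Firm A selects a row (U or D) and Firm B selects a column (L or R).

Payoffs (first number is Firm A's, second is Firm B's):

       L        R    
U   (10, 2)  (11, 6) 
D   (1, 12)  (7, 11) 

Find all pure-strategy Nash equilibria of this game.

(U, R)

(U, L): Firm B prefers R (6 > 2) — not an equilibrium.
(U, R): Firm A gets 11 ≥ 7 from D, and Firm B gets 6 ≥ 2 from L — Nash equilibrium.
(D, L): Firm A prefers U (10 > 1) — not an equilibrium.
(D, R): Firm A prefers U (11 > 7); Firm B prefers L (12 > 11) — not an equilibrium.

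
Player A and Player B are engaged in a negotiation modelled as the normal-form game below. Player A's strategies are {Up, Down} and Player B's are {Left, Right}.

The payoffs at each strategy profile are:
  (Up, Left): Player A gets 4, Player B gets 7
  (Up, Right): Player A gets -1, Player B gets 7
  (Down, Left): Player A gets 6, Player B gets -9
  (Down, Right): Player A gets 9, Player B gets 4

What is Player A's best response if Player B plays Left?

Against Left, Player A earns 4 from Up and 6 from Down.
So Down is the best response.

Down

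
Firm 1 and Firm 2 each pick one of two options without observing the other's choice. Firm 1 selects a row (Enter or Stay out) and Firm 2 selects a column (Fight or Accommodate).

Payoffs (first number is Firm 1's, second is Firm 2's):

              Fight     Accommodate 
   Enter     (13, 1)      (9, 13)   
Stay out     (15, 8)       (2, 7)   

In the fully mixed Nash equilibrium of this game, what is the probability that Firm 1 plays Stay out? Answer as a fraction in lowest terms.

Let r be the probability that Firm 1 plays Enter. In a completely mixed equilibrium, Firm 2 must be indifferent between Fight and Accommodate.
Firm 2's expected payoff from Fight is r + 8(1−r); from Accommodate it is 13r + 7(1−r).
Setting these equal: −7r + 8 = 6r + 7, so r = 1/13.
Therefore Firm 1 plays Stay out with probability 1 − 1/13 = 12/13.

12/13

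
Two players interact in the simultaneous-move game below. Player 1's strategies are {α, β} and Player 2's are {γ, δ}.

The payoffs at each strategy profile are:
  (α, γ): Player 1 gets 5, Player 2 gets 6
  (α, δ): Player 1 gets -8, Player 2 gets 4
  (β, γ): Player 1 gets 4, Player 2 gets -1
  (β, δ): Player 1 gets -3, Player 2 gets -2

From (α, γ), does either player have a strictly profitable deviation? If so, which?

Neither

Player 1 at (α, γ) earns 5; deviating to β yields 4 — not better.
Player 2 earns 6; deviating to δ yields 4 — not better.
Neither player can strictly improve; the profile is a Nash equilibrium.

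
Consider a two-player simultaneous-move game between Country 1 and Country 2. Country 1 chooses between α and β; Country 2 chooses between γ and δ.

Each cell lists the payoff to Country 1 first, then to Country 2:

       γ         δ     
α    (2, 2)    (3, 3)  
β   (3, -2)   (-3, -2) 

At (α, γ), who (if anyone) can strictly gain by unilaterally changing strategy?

Country 1 at (α, γ) earns 2; deviating to β yields 3 — a strict improvement.
Country 2 earns 2; deviating to δ yields 3 — a strict improvement.
Both Country 1 and Country 2 have strictly profitable deviations.

Both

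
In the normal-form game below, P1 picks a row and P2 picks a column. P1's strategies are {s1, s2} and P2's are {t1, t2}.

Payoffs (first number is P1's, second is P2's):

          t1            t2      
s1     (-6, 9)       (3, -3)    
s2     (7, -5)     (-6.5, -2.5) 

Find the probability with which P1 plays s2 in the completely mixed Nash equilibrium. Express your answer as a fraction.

24/29

Let p be the probability that P1 plays s1. In a completely mixed equilibrium, P2 must be indifferent between t1 and t2.
P2's expected payoff from t1 is 9p − 5(1−p); from t2 it is −3p − 2.5(1−p).
Setting these equal: 14p − 5 = −0.5p − 2.5, so p = 5/29.
Therefore P1 plays s2 with probability 1 − 5/29 = 24/29.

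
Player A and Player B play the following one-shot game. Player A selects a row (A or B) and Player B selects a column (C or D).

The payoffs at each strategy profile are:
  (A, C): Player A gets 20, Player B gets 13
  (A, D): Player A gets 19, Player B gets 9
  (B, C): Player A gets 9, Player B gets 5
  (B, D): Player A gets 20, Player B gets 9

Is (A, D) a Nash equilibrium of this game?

No

At (A, D), Player A earns 19; switching to B would give 20, so Player A would deviate.
Player B earns 9; switching to C would give 13, so Player B would deviate.
Since at least one player can profitably deviate, this is not a Nash equilibrium.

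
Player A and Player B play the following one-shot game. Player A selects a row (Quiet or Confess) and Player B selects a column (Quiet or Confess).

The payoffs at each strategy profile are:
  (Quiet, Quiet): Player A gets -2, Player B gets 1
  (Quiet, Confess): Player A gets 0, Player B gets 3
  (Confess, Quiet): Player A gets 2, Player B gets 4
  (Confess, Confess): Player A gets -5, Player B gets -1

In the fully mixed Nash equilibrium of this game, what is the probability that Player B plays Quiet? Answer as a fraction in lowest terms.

5/9

Let y be the probability that Player B plays Quiet. In a completely mixed equilibrium, Player A must be indifferent between Quiet and Confess.
Player A's expected payoff from Quiet is −2y; from Confess it is 2y − 5(1−y).
Setting these equal: −2y = 7y − 5, so y = 5/9.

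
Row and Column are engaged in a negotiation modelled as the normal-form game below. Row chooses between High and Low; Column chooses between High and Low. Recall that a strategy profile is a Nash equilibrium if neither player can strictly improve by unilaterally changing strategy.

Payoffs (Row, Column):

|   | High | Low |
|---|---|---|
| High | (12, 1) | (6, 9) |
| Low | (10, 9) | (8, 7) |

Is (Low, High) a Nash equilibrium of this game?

No

At (Low, High), Row earns 10; switching to High would give 12, so Row would deviate.
Column earns 9; switching to Low would give 7, so Column has no profitable deviation.
Since at least one player can profitably deviate, this is not a Nash equilibrium.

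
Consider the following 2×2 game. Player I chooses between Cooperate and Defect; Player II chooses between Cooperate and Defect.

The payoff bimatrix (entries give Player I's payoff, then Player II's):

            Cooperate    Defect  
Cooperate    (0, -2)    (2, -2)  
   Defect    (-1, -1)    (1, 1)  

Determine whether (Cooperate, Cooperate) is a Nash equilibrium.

Yes

At (Cooperate, Cooperate), Player I earns 0; switching to Defect would give -1, so Player I has no profitable deviation.
Player II earns -2; switching to Defect would give -2, so Player II has no profitable deviation.
Neither player can gain by a unilateral deviation, so this profile is a Nash equilibrium.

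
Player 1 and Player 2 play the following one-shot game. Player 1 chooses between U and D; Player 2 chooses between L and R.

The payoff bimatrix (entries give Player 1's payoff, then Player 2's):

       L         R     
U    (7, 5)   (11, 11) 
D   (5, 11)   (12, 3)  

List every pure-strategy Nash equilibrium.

none

(U, L): Player 2 prefers R (11 > 5) — not an equilibrium.
(U, R): Player 1 prefers D (12 > 11) — not an equilibrium.
(D, L): Player 1 prefers U (7 > 5) — not an equilibrium.
(D, R): Player 2 prefers L (11 > 3) — not an equilibrium.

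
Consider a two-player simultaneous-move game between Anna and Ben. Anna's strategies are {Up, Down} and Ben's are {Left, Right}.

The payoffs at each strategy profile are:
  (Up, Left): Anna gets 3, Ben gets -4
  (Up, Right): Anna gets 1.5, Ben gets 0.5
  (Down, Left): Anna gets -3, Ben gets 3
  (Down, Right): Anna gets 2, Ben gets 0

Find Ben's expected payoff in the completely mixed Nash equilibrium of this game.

1/5

First find p, the probability Anna plays Up, from Ben's indifference between Left and Right: −4p + 3(1−p) = 0.5p, giving p = 2/5.
Since Ben is indifferent in equilibrium, Ben's expected payoff equals the payoff from either column against (2/5, 3/5). Using Left: −4(2/5) + 3(3/5) = 1/5.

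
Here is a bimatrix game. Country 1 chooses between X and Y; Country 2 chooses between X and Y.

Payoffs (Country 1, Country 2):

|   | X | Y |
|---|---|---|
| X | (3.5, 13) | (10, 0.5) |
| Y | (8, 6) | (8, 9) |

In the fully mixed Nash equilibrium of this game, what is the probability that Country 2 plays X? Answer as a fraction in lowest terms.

Let c be the probability that Country 2 plays X. In a completely mixed equilibrium, Country 1 must be indifferent between X and Y.
Country 1's expected payoff from X is 3.5c + 10(1−c); from Y it is 8c + 8(1−c).
Setting these equal: −6.5c + 10 = 8, so c = 4/13.

4/13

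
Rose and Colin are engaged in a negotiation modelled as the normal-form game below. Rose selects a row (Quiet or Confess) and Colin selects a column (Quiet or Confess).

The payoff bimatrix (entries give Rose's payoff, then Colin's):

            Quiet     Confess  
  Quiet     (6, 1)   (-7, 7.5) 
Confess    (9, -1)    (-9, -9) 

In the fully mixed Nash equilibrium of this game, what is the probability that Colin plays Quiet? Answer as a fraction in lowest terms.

Let y be the probability that Colin plays Quiet. In a completely mixed equilibrium, Rose must be indifferent between Quiet and Confess.
Rose's expected payoff from Quiet is 6y − 7(1−y); from Confess it is 9y − 9(1−y).
Setting these equal: 13y − 7 = 18y − 9, so y = 2/5.

2/5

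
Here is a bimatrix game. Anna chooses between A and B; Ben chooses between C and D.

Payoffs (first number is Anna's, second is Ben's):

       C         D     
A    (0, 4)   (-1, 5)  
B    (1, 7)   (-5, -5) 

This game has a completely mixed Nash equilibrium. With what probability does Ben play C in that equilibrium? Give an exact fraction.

Let c be the probability that Ben plays C. In a completely mixed equilibrium, Anna must be indifferent between A and B.
Anna's expected payoff from A is −(1−c); from B it is c − 5(1−c).
Setting these equal: c − 1 = 6c − 5, so c = 4/5.

4/5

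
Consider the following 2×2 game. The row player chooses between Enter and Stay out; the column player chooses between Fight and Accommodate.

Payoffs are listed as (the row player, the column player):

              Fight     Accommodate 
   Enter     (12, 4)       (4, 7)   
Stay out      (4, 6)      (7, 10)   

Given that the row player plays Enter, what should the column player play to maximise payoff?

Accommodate

Against Enter, the column player earns 4 from Fight and 7 from Accommodate.
So Accommodate is the best response.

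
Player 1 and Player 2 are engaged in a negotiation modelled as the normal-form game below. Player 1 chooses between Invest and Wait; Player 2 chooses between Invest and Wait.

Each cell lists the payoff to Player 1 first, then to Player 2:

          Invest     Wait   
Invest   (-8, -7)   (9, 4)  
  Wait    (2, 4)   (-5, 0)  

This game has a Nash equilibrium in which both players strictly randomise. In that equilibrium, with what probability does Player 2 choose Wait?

5/12

Let c be the probability that Player 2 plays Invest. In a completely mixed equilibrium, Player 1 must be indifferent between Invest and Wait.
Player 1's expected payoff from Invest is −8c + 9(1−c); from Wait it is 2c − 5(1−c).
Setting these equal: −17c + 9 = 7c − 5, so c = 7/12.
Therefore Player 2 plays Wait with probability 1 − 7/12 = 5/12.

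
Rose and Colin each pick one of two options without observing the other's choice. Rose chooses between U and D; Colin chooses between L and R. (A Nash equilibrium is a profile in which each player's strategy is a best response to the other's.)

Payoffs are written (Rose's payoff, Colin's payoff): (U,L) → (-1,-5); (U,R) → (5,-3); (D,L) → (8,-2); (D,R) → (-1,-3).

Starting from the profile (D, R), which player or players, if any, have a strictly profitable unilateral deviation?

Rose at (D, R) earns -1; deviating to U yields 5 — a strict improvement.
Colin earns -3; deviating to L yields -2 — a strict improvement.
Both Rose and Colin have strictly profitable deviations.

Both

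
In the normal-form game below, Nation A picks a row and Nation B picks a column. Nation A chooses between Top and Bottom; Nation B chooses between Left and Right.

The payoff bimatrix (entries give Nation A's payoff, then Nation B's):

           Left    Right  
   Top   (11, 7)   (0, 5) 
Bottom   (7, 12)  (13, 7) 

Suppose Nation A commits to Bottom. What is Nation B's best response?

Left

Against Bottom, Nation B earns 12 from Left and 7 from Right.
So Left is the best response.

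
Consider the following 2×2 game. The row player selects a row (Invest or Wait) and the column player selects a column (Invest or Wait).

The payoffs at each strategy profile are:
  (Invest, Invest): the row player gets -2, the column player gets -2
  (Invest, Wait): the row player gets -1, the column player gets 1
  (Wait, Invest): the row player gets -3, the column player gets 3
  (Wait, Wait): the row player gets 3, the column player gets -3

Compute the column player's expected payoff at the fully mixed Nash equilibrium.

First find p, the probability the row player plays Invest, from the column player's indifference between Invest and Wait: −2p + 3(1−p) = p − 3(1−p), giving p = 2/3.
Since the column player is indifferent in equilibrium, the column player's expected payoff equals the payoff from either column against (2/3, 1/3). Using Invest: −2(2/3) + 3(1/3) = -1/3.

-1/3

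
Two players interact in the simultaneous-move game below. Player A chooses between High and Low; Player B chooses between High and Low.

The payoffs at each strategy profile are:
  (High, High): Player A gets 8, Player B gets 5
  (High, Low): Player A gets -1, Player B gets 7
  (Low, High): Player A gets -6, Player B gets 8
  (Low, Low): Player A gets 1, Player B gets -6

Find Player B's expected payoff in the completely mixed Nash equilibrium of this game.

First find x, the probability Player A plays High, from Player B's indifference between High and Low: 5x + 8(1−x) = 7x − 6(1−x), giving x = 7/8.
Since Player B is indifferent in equilibrium, Player B's expected payoff equals the payoff from either column against (7/8, 1/8). Using High: 5(7/8) + 8(1/8) = 43/8.

43/8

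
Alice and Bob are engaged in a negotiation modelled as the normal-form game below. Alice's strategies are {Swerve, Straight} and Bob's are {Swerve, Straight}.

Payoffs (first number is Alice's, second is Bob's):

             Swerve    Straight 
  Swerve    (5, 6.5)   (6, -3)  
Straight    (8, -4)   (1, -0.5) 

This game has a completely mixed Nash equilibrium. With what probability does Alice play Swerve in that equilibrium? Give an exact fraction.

Let r be the probability that Alice plays Swerve. In a completely mixed equilibrium, Bob must be indifferent between Swerve and Straight.
Bob's expected payoff from Swerve is 6.5r − 4(1−r); from Straight it is −3r − 0.5(1−r).
Setting these equal: 10.5r − 4 = −2.5r − 0.5, so r = 7/26.

7/26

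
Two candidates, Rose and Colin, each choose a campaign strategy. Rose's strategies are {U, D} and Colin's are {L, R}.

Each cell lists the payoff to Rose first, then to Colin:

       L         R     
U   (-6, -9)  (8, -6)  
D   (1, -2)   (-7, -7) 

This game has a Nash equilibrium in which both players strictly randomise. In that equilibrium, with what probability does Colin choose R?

Let c be the probability that Colin plays L. In a completely mixed equilibrium, Rose must be indifferent between U and D.
Rose's expected payoff from U is −6c + 8(1−c); from D it is c − 7(1−c).
Setting these equal: −14c + 8 = 8c − 7, so c = 15/22.
Therefore Colin plays R with probability 1 − 15/22 = 7/22.

7/22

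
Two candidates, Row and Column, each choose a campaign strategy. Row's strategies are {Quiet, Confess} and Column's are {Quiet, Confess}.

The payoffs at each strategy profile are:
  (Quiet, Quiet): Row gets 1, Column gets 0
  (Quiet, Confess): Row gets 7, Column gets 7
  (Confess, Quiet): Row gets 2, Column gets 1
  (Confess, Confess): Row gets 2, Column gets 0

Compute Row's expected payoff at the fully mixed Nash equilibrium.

First find y, the probability Column plays Quiet, from Row's indifference between Quiet and Confess: y + 7(1−y) = 2y + 2(1−y), giving y = 5/6.
Since Row is indifferent in equilibrium, Row's expected payoff equals the payoff from either row against (5/6, 1/6). Using Quiet: (5/6) + 7(1/6) = 2.

2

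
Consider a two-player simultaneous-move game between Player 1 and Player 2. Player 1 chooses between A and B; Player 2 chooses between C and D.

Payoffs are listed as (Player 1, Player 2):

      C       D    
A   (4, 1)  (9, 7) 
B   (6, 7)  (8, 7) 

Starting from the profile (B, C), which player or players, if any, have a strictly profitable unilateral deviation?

Neither

Player 1 at (B, C) earns 6; deviating to A yields 4 — not better.
Player 2 earns 7; deviating to D yields 7 — not better.
Neither player can strictly improve; the profile is a Nash equilibrium.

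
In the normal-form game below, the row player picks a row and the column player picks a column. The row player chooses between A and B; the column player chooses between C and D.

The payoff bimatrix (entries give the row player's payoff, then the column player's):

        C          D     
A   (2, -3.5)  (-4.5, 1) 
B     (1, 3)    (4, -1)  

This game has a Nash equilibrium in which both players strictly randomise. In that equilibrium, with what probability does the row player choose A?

8/17

Let x be the probability that the row player plays A. In a completely mixed equilibrium, the column player must be indifferent between C and D.
The column player's expected payoff from C is −3.5x + 3(1−x); from D it is x − (1−x).
Setting these equal: −6.5x + 3 = 2x − 1, so x = 8/17.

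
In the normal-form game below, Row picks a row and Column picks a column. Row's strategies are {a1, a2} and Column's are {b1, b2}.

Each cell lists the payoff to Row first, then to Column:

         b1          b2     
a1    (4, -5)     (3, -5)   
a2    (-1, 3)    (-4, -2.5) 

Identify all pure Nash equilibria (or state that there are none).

(a1, b1): Row gets 4 ≥ -1 from a2, and Column gets -5 ≥ -5 from b2 — Nash equilibrium.
(a1, b2): Row gets 3 ≥ -4 from a2, and Column gets -5 ≥ -5 from b1 — Nash equilibrium.
(a2, b1): Row prefers a1 (4 > -1) — not an equilibrium.
(a2, b2): Row prefers a1 (3 > -4); Column prefers b1 (3 > -2.5) — not an equilibrium.

(a1, b1) and (a1, b2)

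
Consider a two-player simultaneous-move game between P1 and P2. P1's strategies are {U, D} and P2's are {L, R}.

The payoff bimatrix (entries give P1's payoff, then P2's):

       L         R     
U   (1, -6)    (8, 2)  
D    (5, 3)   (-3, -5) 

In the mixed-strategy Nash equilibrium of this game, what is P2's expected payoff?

First find x, the probability P1 plays U, from P2's indifference between L and R: −6x + 3(1−x) = 2x − 5(1−x), giving x = 1/2.
Since P2 is indifferent in equilibrium, P2's expected payoff equals the payoff from either column against (1/2, 1/2). Using L: −6(1/2) + 3(1/2) = -3/2.

-3/2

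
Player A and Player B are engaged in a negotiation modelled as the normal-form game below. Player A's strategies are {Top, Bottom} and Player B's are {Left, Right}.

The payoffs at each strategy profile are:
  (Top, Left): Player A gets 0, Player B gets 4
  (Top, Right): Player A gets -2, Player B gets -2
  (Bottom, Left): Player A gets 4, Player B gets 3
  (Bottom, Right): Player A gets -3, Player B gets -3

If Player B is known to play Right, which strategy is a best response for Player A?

Against Right, Player A earns -2 from Top and -3 from Bottom.
So Top is the best response.

Top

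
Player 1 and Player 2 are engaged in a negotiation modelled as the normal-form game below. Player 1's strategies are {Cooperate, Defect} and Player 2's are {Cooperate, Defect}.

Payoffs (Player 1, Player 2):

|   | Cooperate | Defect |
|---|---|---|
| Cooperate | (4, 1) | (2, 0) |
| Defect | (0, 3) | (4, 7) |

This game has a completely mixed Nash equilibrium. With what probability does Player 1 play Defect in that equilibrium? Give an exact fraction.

1/5

Let p be the probability that Player 1 plays Cooperate. In a completely mixed equilibrium, Player 2 must be indifferent between Cooperate and Defect.
Player 2's expected payoff from Cooperate is p + 3(1−p); from Defect it is 7(1−p).
Setting these equal: −2p + 3 = −7p + 7, so p = 4/5.
Therefore Player 1 plays Defect with probability 1 − 4/5 = 1/5.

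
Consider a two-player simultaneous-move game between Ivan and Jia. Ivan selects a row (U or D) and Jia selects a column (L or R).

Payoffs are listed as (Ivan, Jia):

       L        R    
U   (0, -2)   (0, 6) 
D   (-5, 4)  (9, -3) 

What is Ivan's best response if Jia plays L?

U

Against L, Ivan earns 0 from U and -5 from D.
So U is the best response.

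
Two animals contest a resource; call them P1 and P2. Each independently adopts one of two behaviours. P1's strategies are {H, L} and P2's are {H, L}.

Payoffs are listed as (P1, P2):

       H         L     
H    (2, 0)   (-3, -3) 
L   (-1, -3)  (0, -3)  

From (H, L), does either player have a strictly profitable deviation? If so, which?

P1 at (H, L) earns -3; deviating to L yields 0 — a strict improvement.
P2 earns -3; deviating to H yields 0 — a strict improvement.
Both P1 and P2 have strictly profitable deviations.

Both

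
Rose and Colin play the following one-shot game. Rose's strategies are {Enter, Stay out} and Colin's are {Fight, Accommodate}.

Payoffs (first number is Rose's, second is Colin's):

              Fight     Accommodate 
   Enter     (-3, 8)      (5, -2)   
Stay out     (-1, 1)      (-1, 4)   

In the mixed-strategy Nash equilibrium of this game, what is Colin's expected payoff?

34/13

First find x, the probability Rose plays Enter, from Colin's indifference between Fight and Accommodate: 8x + (1−x) = −2x + 4(1−x), giving x = 3/13.
Since Colin is indifferent in equilibrium, Colin's expected payoff equals the payoff from either column against (3/13, 10/13). Using Fight: 8(3/13) + (10/13) = 34/13.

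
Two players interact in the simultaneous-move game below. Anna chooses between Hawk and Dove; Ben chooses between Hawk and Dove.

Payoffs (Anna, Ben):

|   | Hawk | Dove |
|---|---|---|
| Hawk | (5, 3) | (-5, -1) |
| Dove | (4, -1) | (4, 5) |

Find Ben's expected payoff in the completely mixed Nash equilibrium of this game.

7/5

First find p, the probability Anna plays Hawk, from Ben's indifference between Hawk and Dove: 3p − (1−p) = −p + 5(1−p), giving p = 3/5.
Since Ben is indifferent in equilibrium, Ben's expected payoff equals the payoff from either column against (3/5, 2/5). Using Hawk: 3(3/5) − (2/5) = 7/5.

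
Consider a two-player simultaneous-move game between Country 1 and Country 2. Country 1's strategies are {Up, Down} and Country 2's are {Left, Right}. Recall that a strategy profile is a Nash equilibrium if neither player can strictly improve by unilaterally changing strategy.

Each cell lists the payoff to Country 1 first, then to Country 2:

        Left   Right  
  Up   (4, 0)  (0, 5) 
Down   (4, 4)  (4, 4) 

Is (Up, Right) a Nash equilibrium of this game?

At (Up, Right), Country 1 earns 0; switching to Down would give 4, so Country 1 would deviate.
Country 2 earns 5; switching to Left would give 0, so Country 2 has no profitable deviation.
Since at least one player can profitably deviate, this is not a Nash equilibrium.

No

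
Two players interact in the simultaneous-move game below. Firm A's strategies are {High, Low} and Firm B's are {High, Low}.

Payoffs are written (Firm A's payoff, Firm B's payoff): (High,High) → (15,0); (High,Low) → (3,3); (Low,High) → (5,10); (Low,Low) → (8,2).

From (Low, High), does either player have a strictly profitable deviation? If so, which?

Firm A at (Low, High) earns 5; deviating to High yields 15 — a strict improvement.
Firm B earns 10; deviating to Low yields 2 — not better.
Only Firm A has a strictly profitable deviation.

Firm A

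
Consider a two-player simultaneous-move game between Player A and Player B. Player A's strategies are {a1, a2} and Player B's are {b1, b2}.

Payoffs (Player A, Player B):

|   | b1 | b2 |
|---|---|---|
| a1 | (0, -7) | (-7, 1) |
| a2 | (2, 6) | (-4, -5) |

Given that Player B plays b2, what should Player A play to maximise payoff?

a2

Against b2, Player A earns -7 from a1 and -4 from a2.
So a2 is the best response.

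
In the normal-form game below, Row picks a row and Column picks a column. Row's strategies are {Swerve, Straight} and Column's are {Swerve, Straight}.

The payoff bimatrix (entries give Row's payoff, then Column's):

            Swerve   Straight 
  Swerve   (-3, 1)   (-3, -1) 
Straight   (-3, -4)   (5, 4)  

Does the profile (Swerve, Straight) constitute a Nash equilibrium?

No

At (Swerve, Straight), Row earns -3; switching to Straight would give 5, so Row would deviate.
Column earns -1; switching to Swerve would give 1, so Column would deviate.
Since at least one player can profitably deviate, this is not a Nash equilibrium.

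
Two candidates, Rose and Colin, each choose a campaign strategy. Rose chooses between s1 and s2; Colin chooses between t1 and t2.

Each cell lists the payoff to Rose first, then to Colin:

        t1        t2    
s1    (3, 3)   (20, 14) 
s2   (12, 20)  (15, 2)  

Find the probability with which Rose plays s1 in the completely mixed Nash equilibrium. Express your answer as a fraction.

Let r be the probability that Rose plays s1. In a completely mixed equilibrium, Colin must be indifferent between t1 and t2.
Colin's expected payoff from t1 is 3r + 20(1−r); from t2 it is 14r + 2(1−r).
Setting these equal: −17r + 20 = 12r + 2, so r = 18/29.

18/29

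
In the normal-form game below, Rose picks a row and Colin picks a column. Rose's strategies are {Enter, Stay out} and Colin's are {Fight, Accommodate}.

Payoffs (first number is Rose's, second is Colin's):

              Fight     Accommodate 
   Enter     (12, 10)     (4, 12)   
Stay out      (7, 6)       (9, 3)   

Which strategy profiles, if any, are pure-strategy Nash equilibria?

none

(Enter, Fight): Colin prefers Accommodate (12 > 10) — not an equilibrium.
(Enter, Accommodate): Rose prefers Stay out (9 > 4) — not an equilibrium.
(Stay out, Fight): Rose prefers Enter (12 > 7) — not an equilibrium.
(Stay out, Accommodate): Colin prefers Fight (6 > 3) — not an equilibrium.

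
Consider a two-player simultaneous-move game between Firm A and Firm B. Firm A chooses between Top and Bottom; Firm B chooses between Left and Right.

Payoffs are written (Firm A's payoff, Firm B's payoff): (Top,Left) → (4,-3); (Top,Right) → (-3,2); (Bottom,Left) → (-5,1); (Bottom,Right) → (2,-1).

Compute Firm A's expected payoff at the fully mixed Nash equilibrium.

-1/2

First find y, the probability Firm B plays Left, from Firm A's indifference between Top and Bottom: 4y − 3(1−y) = −5y + 2(1−y), giving y = 5/14.
Since Firm A is indifferent in equilibrium, Firm A's expected payoff equals the payoff from either row against (5/14, 9/14). Using Top: 4(5/14) − 3(9/14) = -1/2.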